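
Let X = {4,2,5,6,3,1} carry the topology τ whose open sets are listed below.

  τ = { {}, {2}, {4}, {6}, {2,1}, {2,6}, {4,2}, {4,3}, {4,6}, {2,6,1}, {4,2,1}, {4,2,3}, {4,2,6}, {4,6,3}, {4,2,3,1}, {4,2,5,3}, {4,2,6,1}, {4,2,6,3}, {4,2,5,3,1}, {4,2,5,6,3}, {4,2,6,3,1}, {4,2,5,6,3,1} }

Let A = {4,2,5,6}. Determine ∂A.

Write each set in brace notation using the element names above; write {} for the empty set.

open subsets of A: {}, {6}, {4}, {2}, {4,2}, {2,6}, {4,6}, {4,2,6}; so int(A) = {4,2,6}
closure: X∖int(X∖A) = X∖{} = {4,2,5,6,3,1}
∂A = {4,2,5,6,3,1} minus {4,2,6} = {5,3,1}

{5,3,1}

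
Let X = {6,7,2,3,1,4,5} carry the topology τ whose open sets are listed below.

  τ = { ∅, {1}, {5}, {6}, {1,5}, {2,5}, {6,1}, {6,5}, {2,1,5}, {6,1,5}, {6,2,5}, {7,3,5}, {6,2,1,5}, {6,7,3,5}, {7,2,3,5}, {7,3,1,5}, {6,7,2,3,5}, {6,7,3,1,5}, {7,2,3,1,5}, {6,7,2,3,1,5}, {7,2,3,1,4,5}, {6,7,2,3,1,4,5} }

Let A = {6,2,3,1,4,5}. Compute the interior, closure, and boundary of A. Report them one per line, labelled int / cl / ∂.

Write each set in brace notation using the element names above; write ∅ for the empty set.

U open, U⊆A: ∅, {6}, {1}, {5}, {6,1}, {1,5}, {2,5}, {6,5}, {6,1,5}, {6,2,5}, {2,1,5}, {6,2,1,5}. int(A) = ⋃ = {6,2,1,5}
X∖A={7}, int(X∖A)=∅, hence cl(A)={6,7,2,3,1,4,5}
∂A: remove int from cl → {7,3,4}

int(A) = {6,2,1,5}
cl(A)  = {6,7,2,3,1,4,5}
∂A     = {7,3,4}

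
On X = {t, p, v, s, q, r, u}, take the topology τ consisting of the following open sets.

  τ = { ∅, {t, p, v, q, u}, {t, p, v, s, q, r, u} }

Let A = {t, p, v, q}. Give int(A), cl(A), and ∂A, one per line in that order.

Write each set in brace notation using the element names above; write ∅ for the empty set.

opens ⊆ A: ∅; union → int = ∅
complement {s, r, u}; its interior ∅; cl(A) = X∖∅ = {t, p, v, s, q, r, u}
boundary = {t, p, v, s, q, r, u} ∖ ∅ = {t, p, v, s, q, r, u}

int(A) = ∅
cl(A)  = {t, p, v, s, q, r, u}
∂A     = {t, p, v, s, q, r, u}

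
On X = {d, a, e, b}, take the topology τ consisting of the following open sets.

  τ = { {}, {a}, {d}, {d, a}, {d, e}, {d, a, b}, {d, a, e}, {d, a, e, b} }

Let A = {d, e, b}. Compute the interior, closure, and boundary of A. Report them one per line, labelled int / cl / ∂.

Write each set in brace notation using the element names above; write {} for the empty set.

int(A) = {d, e}
cl(A)  = {d, e, b}
∂A     = {b}

open subsets of A: {}, {d}, {d, e}; so int(A) = {d, e}
closure: X∖int(X∖A) = X∖{a} = {d, e, b}
∂A = {d, e, b} minus {d, e} = {b}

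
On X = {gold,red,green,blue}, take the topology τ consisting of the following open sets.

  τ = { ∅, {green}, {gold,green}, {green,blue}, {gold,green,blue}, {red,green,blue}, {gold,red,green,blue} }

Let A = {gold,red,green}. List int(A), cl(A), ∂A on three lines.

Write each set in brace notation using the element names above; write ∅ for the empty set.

int(A) = {gold,green}
cl(A)  = {gold,red,green,blue}
∂A     = {red,blue}

interior: largest open inside A is {gold,green} (from ∅, {green}, {gold,green})
cl via duality: int({blue}) = ∅, so X∖∅ = {gold,red,green,blue}
cl∖int = {red,blue}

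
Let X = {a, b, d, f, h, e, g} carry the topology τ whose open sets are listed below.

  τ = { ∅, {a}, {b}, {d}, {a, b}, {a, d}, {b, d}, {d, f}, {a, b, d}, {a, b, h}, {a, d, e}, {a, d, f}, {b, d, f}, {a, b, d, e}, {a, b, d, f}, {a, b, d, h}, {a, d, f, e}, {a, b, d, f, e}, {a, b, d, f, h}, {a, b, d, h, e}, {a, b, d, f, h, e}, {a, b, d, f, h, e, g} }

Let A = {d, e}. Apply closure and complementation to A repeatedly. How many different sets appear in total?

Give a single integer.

8

closure: X∖int(X∖A) = X∖{a, b, h} = {d, f, e, g}
Let k=closure and c=complement:
  1. A     = {d, e}
  2. kA    = {d, f, e, g}
  3. cA    = {a, b, f, h, g}
  4. ckA   = {a, b, h}
  5. kcA   = {a, b, f, h, e, g}
  6. kckA  = {a, b, h, e, g}
  7. ckcA  = {d}
  8. ckckA = {d, f}
— saturated at 8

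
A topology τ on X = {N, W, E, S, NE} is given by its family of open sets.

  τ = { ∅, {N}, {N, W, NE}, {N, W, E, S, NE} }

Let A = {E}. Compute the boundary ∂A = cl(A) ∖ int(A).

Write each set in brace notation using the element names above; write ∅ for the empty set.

{E, S}

interior: largest open inside A is ∅ (from ∅)
cl via duality: int({N, W, S, NE}) = {N, W, NE}, so X∖{N, W, NE} = {E, S}
cl∖int = {E, S}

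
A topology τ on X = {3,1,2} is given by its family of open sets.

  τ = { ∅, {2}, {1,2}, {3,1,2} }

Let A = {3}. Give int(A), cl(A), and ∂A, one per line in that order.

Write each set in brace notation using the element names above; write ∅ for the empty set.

int(A) = ∅
cl(A)  = {3}
∂A     = {3}

interior: largest open inside A is ∅ (from ∅)
cl via duality: int({1,2}) = {1,2}, so X∖{1,2} = {3}
cl∖int = {3}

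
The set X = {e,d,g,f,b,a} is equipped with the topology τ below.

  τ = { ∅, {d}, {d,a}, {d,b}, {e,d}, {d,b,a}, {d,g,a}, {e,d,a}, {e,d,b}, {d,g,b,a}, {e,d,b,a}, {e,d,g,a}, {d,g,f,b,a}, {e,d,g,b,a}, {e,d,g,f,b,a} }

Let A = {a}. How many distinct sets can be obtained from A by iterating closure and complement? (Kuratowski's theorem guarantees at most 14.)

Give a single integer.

complement {e,d,g,f,b}; its interior {e,d,b}; cl(A) = X∖{e,d,b} = {g,f,a}
With k = closure, c = complement:
  1. A     = {a}
  2. kA    = {g,f,a}
  3. cA    = {e,d,g,f,b}
  4. ckA   = {e,d,b}
  5. kcA   = {e,d,g,f,b,a}
  6. ckcA  = ∅
k, c of each give nothing new

6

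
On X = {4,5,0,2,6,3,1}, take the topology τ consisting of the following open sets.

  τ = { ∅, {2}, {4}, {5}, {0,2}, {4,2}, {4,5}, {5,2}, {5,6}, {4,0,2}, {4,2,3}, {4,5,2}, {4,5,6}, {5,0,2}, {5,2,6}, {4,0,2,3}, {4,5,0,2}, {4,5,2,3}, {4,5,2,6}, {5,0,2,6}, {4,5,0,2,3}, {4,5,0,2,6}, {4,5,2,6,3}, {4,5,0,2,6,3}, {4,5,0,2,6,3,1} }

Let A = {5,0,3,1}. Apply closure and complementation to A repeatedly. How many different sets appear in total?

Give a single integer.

closure: X∖int(X∖A) = X∖{4,2} = {5,0,6,3,1}
Let k=closure and c=complement:
  1. A     = {5,0,3,1}
  2. kA    = {5,0,6,3,1}
  3. cA    = {4,2,6}
  4. ckA   = {4,2}
  5. kcA   = {4,0,2,6,3,1}
  6. kckA  = {4,0,2,3,1}
  7. ckcA  = {5}
  8. ckckA = {5,6}
  9. kckcA = {5,6,1}
  10. ckckcA = {4,0,2,3}
— saturated at 10

10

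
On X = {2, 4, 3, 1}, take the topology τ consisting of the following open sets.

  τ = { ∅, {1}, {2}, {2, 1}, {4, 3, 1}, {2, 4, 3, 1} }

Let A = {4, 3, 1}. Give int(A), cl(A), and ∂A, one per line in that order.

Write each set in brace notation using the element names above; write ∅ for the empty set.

int(A) = {4, 3, 1}
cl(A)  = {4, 3, 1}
∂A     = ∅

U open, U⊆A: ∅, {1}, {4, 3, 1}. int(A) = ⋃ = {4, 3, 1}
X∖A={2}, int(X∖A)={2}, hence cl(A)={4, 3, 1}
∂A: remove int from cl → ∅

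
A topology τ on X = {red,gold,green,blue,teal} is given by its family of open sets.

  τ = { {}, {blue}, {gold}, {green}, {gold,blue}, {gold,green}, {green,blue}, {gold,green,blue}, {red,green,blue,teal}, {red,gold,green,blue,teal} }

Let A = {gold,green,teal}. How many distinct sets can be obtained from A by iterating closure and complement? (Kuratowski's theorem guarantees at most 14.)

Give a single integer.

cl via duality: int({red,blue}) = {blue}, so X∖{blue} = {red,gold,green,teal}
Write k for closure, c for complement:
  1. A     = {gold,green,teal}
  2. kA    = {red,gold,green,teal}
  3. cA    = {red,blue}
  4. ckA   = {blue}
  5. kcA   = {red,blue,teal}
  6. ckcA  = {gold,green}
applying k or c yields no new set

6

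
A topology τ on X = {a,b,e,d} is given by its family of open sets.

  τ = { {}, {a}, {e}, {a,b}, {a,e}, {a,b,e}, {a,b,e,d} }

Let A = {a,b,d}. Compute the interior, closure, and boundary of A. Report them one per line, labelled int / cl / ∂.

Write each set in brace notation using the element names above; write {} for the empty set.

int(A) = {a,b}
cl(A)  = {a,b,d}
∂A     = {d}

opens ⊆ A: {}, {a}, {a,b}; union → int = {a,b}
complement {e}; its interior {e}; cl(A) = X∖{e} = {a,b,d}
boundary = {a,b,d} ∖ {a,b} = {d}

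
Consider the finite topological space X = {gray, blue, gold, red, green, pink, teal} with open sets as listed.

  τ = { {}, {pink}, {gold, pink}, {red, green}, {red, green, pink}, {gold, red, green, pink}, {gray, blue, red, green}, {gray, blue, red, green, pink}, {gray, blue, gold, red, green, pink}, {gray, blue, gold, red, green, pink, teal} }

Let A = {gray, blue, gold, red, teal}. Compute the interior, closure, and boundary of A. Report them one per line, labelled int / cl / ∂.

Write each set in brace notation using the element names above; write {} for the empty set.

open subsets of A: {}; so int(A) = {}
closure: X∖int(X∖A) = X∖{pink} = {gray, blue, gold, red, green, teal}
∂A = {gray, blue, gold, red, green, teal} minus {} = {gray, blue, gold, red, green, teal}

int(A) = {}
cl(A)  = {gray, blue, gold, red, green, teal}
∂A     = {gray, blue, gold, red, green, teal}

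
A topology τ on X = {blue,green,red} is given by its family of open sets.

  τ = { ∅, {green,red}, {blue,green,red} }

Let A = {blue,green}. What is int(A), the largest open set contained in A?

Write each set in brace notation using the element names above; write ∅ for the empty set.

∅

U open, U⊆A: ∅. int(A) = ⋃ = ∅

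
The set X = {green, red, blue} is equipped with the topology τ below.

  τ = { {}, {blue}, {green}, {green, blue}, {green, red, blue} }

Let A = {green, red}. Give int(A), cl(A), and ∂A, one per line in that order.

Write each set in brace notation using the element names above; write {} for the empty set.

opens ⊆ A: {}, {green}; union → int = {green}
complement {blue}; its interior {blue}; cl(A) = X∖{blue} = {green, red}
boundary = {green, red} ∖ {green} = {red}

int(A) = {green}
cl(A)  = {green, red}
∂A     = {red}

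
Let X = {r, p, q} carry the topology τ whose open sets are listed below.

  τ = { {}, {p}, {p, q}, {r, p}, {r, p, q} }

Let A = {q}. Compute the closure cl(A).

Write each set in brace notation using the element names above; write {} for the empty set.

cl via duality: int({r, p}) = {r, p}, so X∖{r, p} = {q}

{q}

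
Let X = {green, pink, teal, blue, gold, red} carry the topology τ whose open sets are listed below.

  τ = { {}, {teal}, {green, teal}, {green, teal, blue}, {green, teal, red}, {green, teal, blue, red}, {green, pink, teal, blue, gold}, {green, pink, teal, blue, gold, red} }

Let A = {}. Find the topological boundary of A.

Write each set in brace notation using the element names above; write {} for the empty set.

{}

open subsets of A: {}; so int(A) = {}
closure: X∖int(X∖A) = X∖{green, pink, teal, blue, gold, red} = {}
∂A = {} minus {} = {}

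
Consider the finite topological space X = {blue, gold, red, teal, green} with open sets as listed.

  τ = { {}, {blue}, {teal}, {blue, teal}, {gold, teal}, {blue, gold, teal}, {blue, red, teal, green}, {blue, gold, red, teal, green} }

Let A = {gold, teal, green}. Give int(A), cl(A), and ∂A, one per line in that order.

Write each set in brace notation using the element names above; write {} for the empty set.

opens ⊆ A: {}, {teal}, {gold, teal}; union → int = {gold, teal}
complement {blue, red}; its interior {blue}; cl(A) = X∖{blue} = {gold, red, teal, green}
boundary = {gold, red, teal, green} ∖ {gold, teal} = {red, green}

int(A) = {gold, teal}
cl(A)  = {gold, red, teal, green}
∂A     = {red, green}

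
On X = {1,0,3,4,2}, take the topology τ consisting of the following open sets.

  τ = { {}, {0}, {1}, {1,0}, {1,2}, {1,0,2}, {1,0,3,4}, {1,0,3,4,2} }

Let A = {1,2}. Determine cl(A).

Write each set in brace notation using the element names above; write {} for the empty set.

X∖A={0,3,4}, int(X∖A)={0}, hence cl(A)={1,3,4,2}

{1,3,4,2}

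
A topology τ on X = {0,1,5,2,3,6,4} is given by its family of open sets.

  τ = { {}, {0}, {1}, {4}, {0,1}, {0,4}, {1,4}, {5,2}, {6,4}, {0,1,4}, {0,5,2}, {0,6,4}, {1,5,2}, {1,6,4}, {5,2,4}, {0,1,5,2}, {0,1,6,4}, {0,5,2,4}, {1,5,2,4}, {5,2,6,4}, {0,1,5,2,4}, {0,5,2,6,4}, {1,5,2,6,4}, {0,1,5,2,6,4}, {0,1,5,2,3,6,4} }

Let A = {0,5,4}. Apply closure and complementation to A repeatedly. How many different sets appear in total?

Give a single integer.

12

cl via duality: int({1,2,3,6}) = {1}, so X∖{1} = {0,5,2,3,6,4}
Write k for closure, c for complement:
  1. A     = {0,5,4}
  2. kA    = {0,5,2,3,6,4}
  3. cA    = {1,2,3,6}
  4. ckA   = {1}
  5. kcA   = {1,5,2,3,6}
  6. kckA  = {1,3}
  7. ckcA  = {0,4}
  8. ckckA = {0,5,2,6,4}
  9. kckcA = {0,3,6,4}
  10. ckckcA = {1,5,2}
  11. kckckcA = {1,5,2,3}
  12. ckckckcA = {0,6,4}
applying k or c yields no new set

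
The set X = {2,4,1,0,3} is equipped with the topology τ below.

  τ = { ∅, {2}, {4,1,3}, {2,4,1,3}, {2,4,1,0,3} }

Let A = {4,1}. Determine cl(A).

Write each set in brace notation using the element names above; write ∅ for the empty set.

{4,1,0,3}

closure: X∖int(X∖A) = X∖{2} = {4,1,0,3}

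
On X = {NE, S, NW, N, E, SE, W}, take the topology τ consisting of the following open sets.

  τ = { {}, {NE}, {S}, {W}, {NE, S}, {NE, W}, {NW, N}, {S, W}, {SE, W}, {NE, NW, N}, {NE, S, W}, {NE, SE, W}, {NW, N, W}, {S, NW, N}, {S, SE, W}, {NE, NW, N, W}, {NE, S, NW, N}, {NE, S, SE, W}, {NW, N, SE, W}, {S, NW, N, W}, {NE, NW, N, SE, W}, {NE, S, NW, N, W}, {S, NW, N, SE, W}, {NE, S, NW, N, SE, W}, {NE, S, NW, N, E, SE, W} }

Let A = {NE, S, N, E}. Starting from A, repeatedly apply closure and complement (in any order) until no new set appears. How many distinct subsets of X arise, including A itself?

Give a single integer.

10

X∖A={NW, SE, W}, int(X∖A)={SE, W}, hence cl(A)={NE, S, NW, N, E}
Orbit (k=closure, c=complement):
  1. A     = {NE, S, N, E}
  2. kA    = {NE, S, NW, N, E}
  3. cA    = {NW, SE, W}
  4. ckA   = {SE, W}
  5. kcA   = {NW, N, E, SE, W}
  6. kckA  = {E, SE, W}
  7. ckcA  = {NE, S}
  8. ckckA = {NE, S, NW, N}
  9. kckcA = {NE, S, E}
  10. ckckcA = {NW, N, SE, W}
(closed under both — stop)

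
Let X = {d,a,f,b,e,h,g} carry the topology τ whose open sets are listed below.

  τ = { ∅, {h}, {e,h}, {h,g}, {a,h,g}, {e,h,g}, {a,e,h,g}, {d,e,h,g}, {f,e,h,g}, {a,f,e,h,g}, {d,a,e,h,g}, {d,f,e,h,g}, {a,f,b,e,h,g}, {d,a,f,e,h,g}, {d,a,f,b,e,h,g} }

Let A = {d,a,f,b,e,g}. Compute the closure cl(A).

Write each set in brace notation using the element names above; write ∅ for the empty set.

closure: X∖int(X∖A) = X∖{h} = {d,a,f,b,e,g}

{d,a,f,b,e,g}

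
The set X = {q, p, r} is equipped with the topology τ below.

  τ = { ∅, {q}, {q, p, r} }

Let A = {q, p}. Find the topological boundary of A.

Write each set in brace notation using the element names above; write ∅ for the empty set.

{p, r}

U open, U⊆A: ∅, {q}. int(A) = ⋃ = {q}
X∖A={r}, int(X∖A)=∅, hence cl(A)={q, p, r}
∂A: remove int from cl → {p, r}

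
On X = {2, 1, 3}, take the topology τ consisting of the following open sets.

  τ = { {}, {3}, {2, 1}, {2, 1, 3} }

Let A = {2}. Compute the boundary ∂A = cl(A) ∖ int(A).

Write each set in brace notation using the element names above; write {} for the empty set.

U open, U⊆A: {}. int(A) = ⋃ = {}
X∖A={1, 3}, int(X∖A)={3}, hence cl(A)={2, 1}
∂A: remove int from cl → {2, 1}

{2, 1}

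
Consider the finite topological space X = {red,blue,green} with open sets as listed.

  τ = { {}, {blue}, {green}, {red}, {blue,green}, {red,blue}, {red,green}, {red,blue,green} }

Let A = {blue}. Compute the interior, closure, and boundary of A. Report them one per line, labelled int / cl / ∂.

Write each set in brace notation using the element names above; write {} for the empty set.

int(A) = {blue}
cl(A)  = {blue}
∂A     = {}

interior: largest open inside A is {blue} (from {}, {blue})
cl via duality: int({red,green}) = {red,green}, so X∖{red,green} = {blue}
cl∖int = {}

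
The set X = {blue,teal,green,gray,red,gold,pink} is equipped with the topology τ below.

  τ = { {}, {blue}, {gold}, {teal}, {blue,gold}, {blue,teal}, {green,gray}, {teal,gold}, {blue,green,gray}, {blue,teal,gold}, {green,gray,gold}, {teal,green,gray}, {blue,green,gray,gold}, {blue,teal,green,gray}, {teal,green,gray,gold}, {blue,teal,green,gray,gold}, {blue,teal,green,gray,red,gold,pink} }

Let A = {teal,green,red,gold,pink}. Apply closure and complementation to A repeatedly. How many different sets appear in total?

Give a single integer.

X∖A={blue,gray}, int(X∖A)={blue}, hence cl(A)={teal,green,gray,red,gold,pink}
Orbit (k=closure, c=complement):
  1. A     = {teal,green,red,gold,pink}
  2. kA    = {teal,green,gray,red,gold,pink}
  3. cA    = {blue,gray}
  4. ckA   = {blue}
  5. kcA   = {blue,green,gray,red,pink}
  6. kckA  = {blue,red,pink}
  7. ckcA  = {teal,gold}
  8. ckckA = {teal,green,gray,gold}
  9. kckcA = {teal,red,gold,pink}
  10. ckckcA = {blue,green,gray}
(closed under both — stop)

10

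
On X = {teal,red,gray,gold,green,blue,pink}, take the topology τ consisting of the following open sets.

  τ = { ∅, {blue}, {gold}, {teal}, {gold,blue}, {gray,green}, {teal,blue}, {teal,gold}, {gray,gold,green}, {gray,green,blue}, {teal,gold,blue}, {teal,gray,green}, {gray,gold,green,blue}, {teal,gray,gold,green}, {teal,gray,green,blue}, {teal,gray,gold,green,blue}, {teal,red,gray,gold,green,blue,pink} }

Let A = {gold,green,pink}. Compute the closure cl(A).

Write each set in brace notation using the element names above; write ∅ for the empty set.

cl via duality: int({teal,red,gray,blue}) = {teal,blue}, so X∖{teal,blue} = {red,gray,gold,green,pink}

{red,gray,gold,green,pink}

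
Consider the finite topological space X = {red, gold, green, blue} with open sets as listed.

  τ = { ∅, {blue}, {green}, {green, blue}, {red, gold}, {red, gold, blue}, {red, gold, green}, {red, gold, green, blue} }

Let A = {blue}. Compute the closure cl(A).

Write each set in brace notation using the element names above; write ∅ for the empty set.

{blue}

X∖A={red, gold, green}, int(X∖A)={red, gold, green}, hence cl(A)={blue}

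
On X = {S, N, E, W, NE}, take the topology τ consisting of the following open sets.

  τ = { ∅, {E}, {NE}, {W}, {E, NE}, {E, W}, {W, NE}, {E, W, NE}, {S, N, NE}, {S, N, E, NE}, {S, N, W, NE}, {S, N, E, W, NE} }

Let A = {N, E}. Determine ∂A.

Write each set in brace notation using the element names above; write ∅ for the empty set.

{S, N}

open subsets of A: ∅, {E}; so int(A) = {E}
closure: X∖int(X∖A) = X∖{W, NE} = {S, N, E}
∂A = {S, N, E} minus {E} = {S, N}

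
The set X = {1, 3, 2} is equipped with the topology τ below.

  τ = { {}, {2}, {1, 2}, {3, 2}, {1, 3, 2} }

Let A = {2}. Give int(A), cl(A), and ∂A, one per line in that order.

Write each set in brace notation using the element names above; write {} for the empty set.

interior: largest open inside A is {2} (from {}, {2})
cl via duality: int({1, 3}) = {}, so X∖{} = {1, 3, 2}
cl∖int = {1, 3}

int(A) = {2}
cl(A)  = {1, 3, 2}
∂A     = {1, 3}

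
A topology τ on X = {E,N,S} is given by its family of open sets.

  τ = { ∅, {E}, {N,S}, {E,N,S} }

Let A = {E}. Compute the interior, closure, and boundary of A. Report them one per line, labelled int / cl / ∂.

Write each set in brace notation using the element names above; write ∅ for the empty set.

interior: largest open inside A is {E} (from ∅, {E})
cl via duality: int({N,S}) = {N,S}, so X∖{N,S} = {E}
cl∖int = ∅

int(A) = {E}
cl(A)  = {E}
∂A     = ∅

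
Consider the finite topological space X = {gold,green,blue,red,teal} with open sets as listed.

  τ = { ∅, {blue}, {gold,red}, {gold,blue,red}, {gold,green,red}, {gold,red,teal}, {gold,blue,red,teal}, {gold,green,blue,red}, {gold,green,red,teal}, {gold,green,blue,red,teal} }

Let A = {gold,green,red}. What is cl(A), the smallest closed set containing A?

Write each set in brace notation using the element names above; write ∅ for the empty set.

complement {blue,teal}; its interior {blue}; cl(A) = X∖{blue} = {gold,green,red,teal}

{gold,green,red,teal}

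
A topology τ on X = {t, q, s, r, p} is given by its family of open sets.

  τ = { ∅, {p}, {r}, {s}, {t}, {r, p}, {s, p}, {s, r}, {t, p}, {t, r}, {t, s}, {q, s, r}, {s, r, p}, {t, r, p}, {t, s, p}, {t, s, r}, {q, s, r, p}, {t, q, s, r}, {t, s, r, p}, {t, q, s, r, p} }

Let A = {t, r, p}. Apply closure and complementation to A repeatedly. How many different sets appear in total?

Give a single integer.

4

cl via duality: int({q, s}) = {s}, so X∖{s} = {t, q, r, p}
Write k for closure, c for complement:
  1. A     = {t, r, p}
  2. kA    = {t, q, r, p}
  3. cA    = {q, s}
  4. ckA   = {s}
applying k or c yields no new set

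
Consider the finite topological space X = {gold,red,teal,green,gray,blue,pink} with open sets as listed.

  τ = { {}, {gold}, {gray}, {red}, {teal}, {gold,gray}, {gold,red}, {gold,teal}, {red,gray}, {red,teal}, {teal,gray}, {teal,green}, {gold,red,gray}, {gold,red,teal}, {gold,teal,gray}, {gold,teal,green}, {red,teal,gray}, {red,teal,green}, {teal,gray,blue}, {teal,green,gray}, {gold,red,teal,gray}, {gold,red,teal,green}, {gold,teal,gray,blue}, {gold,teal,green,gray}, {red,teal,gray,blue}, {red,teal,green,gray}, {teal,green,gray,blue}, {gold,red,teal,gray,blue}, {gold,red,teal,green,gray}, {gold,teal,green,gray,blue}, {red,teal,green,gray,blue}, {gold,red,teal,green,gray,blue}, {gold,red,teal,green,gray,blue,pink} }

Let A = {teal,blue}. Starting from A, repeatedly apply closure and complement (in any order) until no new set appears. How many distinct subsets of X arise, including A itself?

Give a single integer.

complement {gold,red,green,gray,pink}; its interior {gold,red,gray}; cl(A) = X∖{gold,red,gray} = {teal,green,blue,pink}
With k = closure, c = complement:
  1. A     = {teal,blue}
  2. kA    = {teal,green,blue,pink}
  3. cA    = {gold,red,green,gray,pink}
  4. ckA   = {gold,red,gray}
  5. kcA   = {gold,red,green,gray,blue,pink}
  6. kckA  = {gold,red,gray,blue,pink}
  7. ckcA  = {teal}
  8. ckckA = {teal,green}
k, c of each give nothing new

8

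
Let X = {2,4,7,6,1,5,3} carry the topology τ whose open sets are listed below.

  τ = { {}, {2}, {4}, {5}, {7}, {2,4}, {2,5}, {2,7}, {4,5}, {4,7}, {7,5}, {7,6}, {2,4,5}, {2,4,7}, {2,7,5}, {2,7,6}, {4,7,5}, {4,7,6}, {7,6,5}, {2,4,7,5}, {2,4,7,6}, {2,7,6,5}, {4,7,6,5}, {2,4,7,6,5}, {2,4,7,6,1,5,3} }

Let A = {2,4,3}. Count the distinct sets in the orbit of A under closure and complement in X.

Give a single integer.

closure: X∖int(X∖A) = X∖{7,6,5} = {2,4,1,3}
Let k=closure and c=complement:
  1. A     = {2,4,3}
  2. kA    = {2,4,1,3}
  3. cA    = {7,6,1,5}
  4. ckA   = {7,6,5}
  5. kcA   = {7,6,1,5,3}
  6. ckcA  = {2,4}
— saturated at 6

6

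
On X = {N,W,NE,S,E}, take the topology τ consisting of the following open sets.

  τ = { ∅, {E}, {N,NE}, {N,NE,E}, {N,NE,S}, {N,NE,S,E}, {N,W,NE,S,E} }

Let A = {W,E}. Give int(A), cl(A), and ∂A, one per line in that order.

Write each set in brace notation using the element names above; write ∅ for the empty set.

int(A) = {E}
cl(A)  = {W,E}
∂A     = {W}

opens ⊆ A: ∅, {E}; union → int = {E}
complement {N,NE,S}; its interior {N,NE,S}; cl(A) = X∖{N,NE,S} = {W,E}
boundary = {W,E} ∖ {E} = {W}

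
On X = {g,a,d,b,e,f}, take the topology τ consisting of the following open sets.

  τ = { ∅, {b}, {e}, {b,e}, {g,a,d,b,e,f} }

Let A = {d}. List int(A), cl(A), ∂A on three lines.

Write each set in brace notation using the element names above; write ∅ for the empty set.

open subsets of A: ∅; so int(A) = ∅
closure: X∖int(X∖A) = X∖{b,e} = {g,a,d,f}
∂A = {g,a,d,f} minus ∅ = {g,a,d,f}

int(A) = ∅
cl(A)  = {g,a,d,f}
∂A     = {g,a,d,f}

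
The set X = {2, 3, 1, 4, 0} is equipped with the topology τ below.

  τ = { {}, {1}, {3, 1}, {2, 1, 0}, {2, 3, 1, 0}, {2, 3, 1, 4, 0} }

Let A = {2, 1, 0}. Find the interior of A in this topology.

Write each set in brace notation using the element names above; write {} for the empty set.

{2, 1, 0}

open subsets of A: {}, {1}, {2, 1, 0}; so int(A) = {2, 1, 0}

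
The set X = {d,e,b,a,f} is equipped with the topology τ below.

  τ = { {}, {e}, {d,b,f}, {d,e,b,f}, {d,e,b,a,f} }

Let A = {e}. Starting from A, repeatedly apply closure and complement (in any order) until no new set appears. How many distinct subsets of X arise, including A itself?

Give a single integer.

4

cl via duality: int({d,b,a,f}) = {d,b,f}, so X∖{d,b,f} = {e,a}
Write k for closure, c for complement:
  1. A     = {e}
  2. kA    = {e,a}
  3. cA    = {d,b,a,f}
  4. ckA   = {d,b,f}
applying k or c yields no new set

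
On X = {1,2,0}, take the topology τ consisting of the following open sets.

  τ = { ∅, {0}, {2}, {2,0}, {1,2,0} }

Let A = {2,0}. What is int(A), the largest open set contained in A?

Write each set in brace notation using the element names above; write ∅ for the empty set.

U open, U⊆A: ∅, {2}, {0}, {2,0}. int(A) = ⋃ = {2,0}

{2,0}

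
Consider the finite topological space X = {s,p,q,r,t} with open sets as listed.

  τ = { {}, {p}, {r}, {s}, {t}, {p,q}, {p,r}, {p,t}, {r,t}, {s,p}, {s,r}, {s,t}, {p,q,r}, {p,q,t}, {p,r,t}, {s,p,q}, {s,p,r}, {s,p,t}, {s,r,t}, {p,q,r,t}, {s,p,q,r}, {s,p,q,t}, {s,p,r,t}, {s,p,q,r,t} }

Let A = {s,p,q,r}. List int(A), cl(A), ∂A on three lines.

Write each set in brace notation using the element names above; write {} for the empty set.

open subsets of A: {}, {p}, {r}, {s}, {s,p}, {p,q}, {s,r}, {p,r}, {s,p,r}, {s,p,q}, {p,q,r}, {s,p,q,r}; so int(A) = {s,p,q,r}
closure: X∖int(X∖A) = X∖{t} = {s,p,q,r}
∂A = {s,p,q,r} minus {s,p,q,r} = {}

int(A) = {s,p,q,r}
cl(A)  = {s,p,q,r}
∂A     = {}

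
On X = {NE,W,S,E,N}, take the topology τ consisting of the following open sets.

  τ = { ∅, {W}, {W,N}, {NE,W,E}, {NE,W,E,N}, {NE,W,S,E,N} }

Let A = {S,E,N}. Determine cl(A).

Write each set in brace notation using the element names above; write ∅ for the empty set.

{NE,S,E,N}

cl via duality: int({NE,W}) = {W}, so X∖{W} = {NE,S,E,N}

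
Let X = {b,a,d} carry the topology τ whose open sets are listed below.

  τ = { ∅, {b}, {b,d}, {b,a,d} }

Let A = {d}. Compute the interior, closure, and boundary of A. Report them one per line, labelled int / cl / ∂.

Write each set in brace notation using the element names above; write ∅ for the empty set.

open subsets of A: ∅; so int(A) = ∅
closure: X∖int(X∖A) = X∖{b} = {a,d}
∂A = {a,d} minus ∅ = {a,d}

int(A) = ∅
cl(A)  = {a,d}
∂A     = {a,d}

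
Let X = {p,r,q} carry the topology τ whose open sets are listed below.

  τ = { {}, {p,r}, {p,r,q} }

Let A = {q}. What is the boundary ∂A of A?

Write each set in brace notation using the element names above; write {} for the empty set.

open subsets of A: {}; so int(A) = {}
closure: X∖int(X∖A) = X∖{p,r} = {q}
∂A = {q} minus {} = {q}

{q}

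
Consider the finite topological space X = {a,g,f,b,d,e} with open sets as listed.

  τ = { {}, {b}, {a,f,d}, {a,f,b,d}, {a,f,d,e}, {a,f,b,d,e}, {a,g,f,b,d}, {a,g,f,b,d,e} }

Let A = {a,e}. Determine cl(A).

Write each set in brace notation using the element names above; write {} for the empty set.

complement {g,f,b,d}; its interior {b}; cl(A) = X∖{b} = {a,g,f,d,e}

{a,g,f,d,e}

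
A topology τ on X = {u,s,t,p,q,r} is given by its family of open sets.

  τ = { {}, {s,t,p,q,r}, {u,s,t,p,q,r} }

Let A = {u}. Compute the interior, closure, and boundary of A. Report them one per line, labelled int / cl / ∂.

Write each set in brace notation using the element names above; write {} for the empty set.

open subsets of A: {}; so int(A) = {}
closure: X∖int(X∖A) = X∖{s,t,p,q,r} = {u}
∂A = {u} minus {} = {u}

int(A) = {}
cl(A)  = {u}
∂A     = {u}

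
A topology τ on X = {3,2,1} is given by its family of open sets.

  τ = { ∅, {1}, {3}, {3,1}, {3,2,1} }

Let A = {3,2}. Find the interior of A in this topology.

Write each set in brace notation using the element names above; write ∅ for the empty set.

{3}

interior: largest open inside A is {3} (from ∅, {3})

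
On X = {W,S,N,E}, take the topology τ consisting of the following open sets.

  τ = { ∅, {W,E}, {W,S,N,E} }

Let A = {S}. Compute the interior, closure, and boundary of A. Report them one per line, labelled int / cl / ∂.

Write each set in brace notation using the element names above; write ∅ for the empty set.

interior: largest open inside A is ∅ (from ∅)
cl via duality: int({W,N,E}) = {W,E}, so X∖{W,E} = {S,N}
cl∖int = {S,N}

int(A) = ∅
cl(A)  = {S,N}
∂A     = {S,N}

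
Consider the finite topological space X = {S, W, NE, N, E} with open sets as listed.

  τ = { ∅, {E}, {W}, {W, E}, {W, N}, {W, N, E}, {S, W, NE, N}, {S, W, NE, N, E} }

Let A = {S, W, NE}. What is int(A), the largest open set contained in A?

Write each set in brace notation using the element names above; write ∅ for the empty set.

open subsets of A: ∅, {W}; so int(A) = {W}

{W}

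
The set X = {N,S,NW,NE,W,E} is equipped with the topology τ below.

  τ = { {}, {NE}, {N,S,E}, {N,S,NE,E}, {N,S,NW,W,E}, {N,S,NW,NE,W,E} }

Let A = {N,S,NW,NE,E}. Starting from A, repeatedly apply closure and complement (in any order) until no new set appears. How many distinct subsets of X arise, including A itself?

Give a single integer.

closure: X∖int(X∖A) = X∖{} = {N,S,NW,NE,W,E}
Let k=closure and c=complement:
  1. A     = {N,S,NW,NE,E}
  2. kA    = {N,S,NW,NE,W,E}
  3. cA    = {W}
  4. ckA   = {}
  5. kcA   = {NW,W}
  6. ckcA  = {N,S,NE,E}
— saturated at 6

6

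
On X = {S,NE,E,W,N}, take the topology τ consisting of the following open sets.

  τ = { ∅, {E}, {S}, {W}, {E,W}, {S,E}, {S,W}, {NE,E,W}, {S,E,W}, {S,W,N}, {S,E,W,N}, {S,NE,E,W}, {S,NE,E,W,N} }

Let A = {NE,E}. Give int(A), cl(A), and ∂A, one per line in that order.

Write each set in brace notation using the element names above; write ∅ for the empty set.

int(A) = {E}
cl(A)  = {NE,E}
∂A     = {NE}

opens ⊆ A: ∅, {E}; union → int = {E}
complement {S,W,N}; its interior {S,W,N}; cl(A) = X∖{S,W,N} = {NE,E}
boundary = {NE,E} ∖ {E} = {NE}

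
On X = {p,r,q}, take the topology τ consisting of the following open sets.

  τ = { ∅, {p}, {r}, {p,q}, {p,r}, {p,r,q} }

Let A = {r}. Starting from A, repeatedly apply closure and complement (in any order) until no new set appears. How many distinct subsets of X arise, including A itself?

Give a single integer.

2

X∖A={p,q}, int(X∖A)={p,q}, hence cl(A)={r}
Orbit (k=closure, c=complement):
  1. A     = {r}
  2. cA    = {p,q}
(closed under both — stop)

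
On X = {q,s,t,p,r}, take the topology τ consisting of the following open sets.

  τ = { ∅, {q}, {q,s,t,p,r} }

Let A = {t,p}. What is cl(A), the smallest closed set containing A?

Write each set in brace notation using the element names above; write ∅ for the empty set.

{s,t,p,r}

closure: X∖int(X∖A) = X∖{q} = {s,t,p,r}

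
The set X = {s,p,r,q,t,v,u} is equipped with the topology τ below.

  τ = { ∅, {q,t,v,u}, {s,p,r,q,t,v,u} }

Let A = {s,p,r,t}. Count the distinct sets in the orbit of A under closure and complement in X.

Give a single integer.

closure: X∖int(X∖A) = X∖∅ = {s,p,r,q,t,v,u}
Let k=closure and c=complement:
  1. A     = {s,p,r,t}
  2. kA    = {s,p,r,q,t,v,u}
  3. cA    = {q,v,u}
  4. ckA   = ∅
— saturated at 4

4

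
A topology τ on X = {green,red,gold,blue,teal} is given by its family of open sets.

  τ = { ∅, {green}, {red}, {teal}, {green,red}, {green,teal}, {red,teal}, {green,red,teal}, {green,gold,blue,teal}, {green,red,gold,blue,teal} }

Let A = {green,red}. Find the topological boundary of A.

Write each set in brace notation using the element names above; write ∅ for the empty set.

opens ⊆ A: ∅, {red}, {green}, {green,red}; union → int = {green,red}
complement {gold,blue,teal}; its interior {teal}; cl(A) = X∖{teal} = {green,red,gold,blue}
boundary = {green,red,gold,blue} ∖ {green,red} = {gold,blue}

{gold,blue}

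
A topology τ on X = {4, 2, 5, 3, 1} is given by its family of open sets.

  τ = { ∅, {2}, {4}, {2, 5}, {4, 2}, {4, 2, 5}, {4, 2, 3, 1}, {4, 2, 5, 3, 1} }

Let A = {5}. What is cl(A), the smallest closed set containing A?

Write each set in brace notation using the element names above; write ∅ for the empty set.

{5}

cl via duality: int({4, 2, 3, 1}) = {4, 2, 3, 1}, so X∖{4, 2, 3, 1} = {5}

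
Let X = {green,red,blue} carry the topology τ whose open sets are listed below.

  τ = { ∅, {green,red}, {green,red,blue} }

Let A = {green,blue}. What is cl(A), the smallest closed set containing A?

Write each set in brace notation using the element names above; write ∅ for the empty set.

X∖A={red}, int(X∖A)=∅, hence cl(A)={green,red,blue}

{green,red,blue}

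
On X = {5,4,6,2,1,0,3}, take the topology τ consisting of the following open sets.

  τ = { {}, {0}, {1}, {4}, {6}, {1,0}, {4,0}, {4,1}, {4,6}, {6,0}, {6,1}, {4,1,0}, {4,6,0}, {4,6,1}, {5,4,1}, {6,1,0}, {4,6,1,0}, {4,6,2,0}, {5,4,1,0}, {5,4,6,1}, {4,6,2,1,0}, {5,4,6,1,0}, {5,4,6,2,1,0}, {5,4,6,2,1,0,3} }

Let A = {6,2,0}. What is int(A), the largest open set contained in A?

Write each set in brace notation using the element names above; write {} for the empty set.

opens ⊆ A: {}, {0}, {6}, {6,0}; union → int = {6,0}

{6,0}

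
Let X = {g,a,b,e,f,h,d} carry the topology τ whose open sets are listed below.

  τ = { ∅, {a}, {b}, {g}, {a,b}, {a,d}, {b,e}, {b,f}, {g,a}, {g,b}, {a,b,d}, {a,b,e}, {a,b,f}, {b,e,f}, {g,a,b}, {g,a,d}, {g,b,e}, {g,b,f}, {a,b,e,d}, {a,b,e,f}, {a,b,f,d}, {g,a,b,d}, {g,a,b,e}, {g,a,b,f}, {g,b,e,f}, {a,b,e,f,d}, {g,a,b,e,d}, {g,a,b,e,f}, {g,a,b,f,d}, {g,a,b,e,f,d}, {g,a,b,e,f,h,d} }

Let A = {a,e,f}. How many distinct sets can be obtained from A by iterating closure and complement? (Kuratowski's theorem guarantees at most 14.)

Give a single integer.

10

complement {g,b,h,d}; its interior {g,b}; cl(A) = X∖{g,b} = {a,e,f,h,d}
With k = closure, c = complement:
  1. A     = {a,e,f}
  2. kA    = {a,e,f,h,d}
  3. cA    = {g,b,h,d}
  4. ckA   = {g,b}
  5. kcA   = {g,b,e,f,h,d}
  6. kckA  = {g,b,e,f,h}
  7. ckcA  = {a}
  8. ckckA = {a,d}
  9. kckcA = {a,h,d}
  10. ckckcA = {g,b,e,f}
k, c of each give nothing new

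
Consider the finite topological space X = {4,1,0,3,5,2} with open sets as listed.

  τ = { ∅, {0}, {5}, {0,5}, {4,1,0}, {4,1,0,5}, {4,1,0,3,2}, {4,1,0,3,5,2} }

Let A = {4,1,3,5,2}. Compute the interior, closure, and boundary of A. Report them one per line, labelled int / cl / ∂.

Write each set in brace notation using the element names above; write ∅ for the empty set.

int(A) = {5}
cl(A)  = {4,1,3,5,2}
∂A     = {4,1,3,2}

open subsets of A: ∅, {5}; so int(A) = {5}
closure: X∖int(X∖A) = X∖{0} = {4,1,3,5,2}
∂A = {4,1,3,5,2} minus {5} = {4,1,3,2}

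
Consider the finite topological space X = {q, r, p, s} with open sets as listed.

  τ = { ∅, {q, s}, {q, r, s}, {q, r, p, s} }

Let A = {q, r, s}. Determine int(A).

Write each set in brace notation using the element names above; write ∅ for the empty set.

{q, r, s}

interior: largest open inside A is {q, r, s} (from ∅, {q, s}, {q, r, s})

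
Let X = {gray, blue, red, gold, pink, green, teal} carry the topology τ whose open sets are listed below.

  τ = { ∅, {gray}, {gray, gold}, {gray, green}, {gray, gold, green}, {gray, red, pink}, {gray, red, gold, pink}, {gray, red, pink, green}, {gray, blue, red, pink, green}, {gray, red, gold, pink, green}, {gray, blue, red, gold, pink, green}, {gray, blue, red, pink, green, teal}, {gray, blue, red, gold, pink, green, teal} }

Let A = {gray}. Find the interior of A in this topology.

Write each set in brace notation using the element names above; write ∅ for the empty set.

{gray}

opens ⊆ A: ∅, {gray}; union → int = {gray}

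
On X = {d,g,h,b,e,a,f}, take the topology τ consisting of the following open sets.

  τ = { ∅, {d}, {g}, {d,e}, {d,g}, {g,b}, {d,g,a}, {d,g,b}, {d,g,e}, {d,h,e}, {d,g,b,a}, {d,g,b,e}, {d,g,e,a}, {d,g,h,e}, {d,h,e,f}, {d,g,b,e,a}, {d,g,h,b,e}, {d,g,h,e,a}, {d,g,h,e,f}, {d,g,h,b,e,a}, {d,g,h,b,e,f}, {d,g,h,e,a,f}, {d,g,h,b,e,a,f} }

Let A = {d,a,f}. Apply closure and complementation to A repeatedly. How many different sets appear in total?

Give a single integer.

8

X∖A={g,h,b,e}, int(X∖A)={g,b}, hence cl(A)={d,h,e,a,f}
Orbit (k=closure, c=complement):
  1. A     = {d,a,f}
  2. kA    = {d,h,e,a,f}
  3. cA    = {g,h,b,e}
  4. ckA   = {g,b}
  5. kcA   = {g,h,b,e,a,f}
  6. kckA  = {g,b,a}
  7. ckcA  = {d}
  8. ckckA = {d,h,e,f}
(closed under both — stop)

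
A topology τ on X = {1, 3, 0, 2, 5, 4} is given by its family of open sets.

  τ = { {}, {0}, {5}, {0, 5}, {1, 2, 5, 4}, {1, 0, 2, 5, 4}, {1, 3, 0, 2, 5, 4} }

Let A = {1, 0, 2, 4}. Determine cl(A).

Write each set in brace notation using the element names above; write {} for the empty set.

closure: X∖int(X∖A) = X∖{5} = {1, 3, 0, 2, 4}

{1, 3, 0, 2, 4}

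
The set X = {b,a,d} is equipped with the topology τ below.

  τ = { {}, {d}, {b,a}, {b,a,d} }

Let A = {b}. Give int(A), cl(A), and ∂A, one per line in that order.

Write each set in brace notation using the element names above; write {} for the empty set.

int(A) = {}
cl(A)  = {b,a}
∂A     = {b,a}

open subsets of A: {}; so int(A) = {}
closure: X∖int(X∖A) = X∖{d} = {b,a}
∂A = {b,a} minus {} = {b,a}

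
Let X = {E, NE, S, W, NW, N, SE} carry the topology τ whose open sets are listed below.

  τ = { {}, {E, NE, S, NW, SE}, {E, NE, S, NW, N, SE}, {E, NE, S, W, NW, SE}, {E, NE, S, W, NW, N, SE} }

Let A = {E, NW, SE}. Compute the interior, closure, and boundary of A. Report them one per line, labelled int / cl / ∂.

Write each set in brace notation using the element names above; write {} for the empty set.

int(A) = {}
cl(A)  = {E, NE, S, W, NW, N, SE}
∂A     = {E, NE, S, W, NW, N, SE}

interior: largest open inside A is {} (from {})
cl via duality: int({NE, S, W, N}) = {}, so X∖{} = {E, NE, S, W, NW, N, SE}
cl∖int = {E, NE, S, W, NW, N, SE}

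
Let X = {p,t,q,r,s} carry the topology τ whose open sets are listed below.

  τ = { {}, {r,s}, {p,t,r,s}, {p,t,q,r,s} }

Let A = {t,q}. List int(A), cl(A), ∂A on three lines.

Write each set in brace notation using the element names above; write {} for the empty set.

interior: largest open inside A is {} (from {})
cl via duality: int({p,r,s}) = {r,s}, so X∖{r,s} = {p,t,q}
cl∖int = {p,t,q}

int(A) = {}
cl(A)  = {p,t,q}
∂A     = {p,t,q}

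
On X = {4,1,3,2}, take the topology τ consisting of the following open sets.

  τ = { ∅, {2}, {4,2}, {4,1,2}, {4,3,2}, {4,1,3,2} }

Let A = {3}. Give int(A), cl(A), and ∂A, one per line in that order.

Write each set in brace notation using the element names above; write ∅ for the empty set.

int(A) = ∅
cl(A)  = {3}
∂A     = {3}

U open, U⊆A: ∅. int(A) = ⋃ = ∅
X∖A={4,1,2}, int(X∖A)={4,1,2}, hence cl(A)={3}
∂A: remove int from cl → {3}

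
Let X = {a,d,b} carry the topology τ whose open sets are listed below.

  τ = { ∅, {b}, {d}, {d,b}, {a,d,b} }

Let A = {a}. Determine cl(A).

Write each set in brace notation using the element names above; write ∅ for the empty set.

closure: X∖int(X∖A) = X∖{d,b} = {a}

{a}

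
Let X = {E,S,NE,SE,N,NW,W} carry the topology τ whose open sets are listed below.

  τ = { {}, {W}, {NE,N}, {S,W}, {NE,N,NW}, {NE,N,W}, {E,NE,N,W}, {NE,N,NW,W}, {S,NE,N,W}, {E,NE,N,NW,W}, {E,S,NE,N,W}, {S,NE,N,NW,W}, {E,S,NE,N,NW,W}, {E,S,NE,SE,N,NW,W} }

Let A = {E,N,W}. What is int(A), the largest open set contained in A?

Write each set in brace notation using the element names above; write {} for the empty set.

open subsets of A: {}, {W}; so int(A) = {W}

{W}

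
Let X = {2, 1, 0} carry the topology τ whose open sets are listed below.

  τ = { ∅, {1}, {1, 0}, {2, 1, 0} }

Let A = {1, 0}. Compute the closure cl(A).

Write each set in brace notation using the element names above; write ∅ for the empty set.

complement {2}; its interior ∅; cl(A) = X∖∅ = {2, 1, 0}

{2, 1, 0}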